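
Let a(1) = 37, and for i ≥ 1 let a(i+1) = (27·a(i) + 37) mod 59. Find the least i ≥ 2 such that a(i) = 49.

Computing terms: a(1) = 37; a(2) = 33; a(3) = 43; a(4) = 18; a(5) = 51; a(6) = 57; a(7) = 42; a(8) = 50; a(9) = 30; a(10) = 21; a(11) = 14; a(12) = 2; a(13) = 32; a(14) = 16; a(15) = 56; a(16) = 15; a(17) = 29; a(18) = 53; a(19) = 52; a(20) = 25; a(21) = 4; a(22) = 27; a(23) = 58; a(24) = 10; a(25) = 12; a(26) = 7; a(27) = 49; a(28) = 3; a(29) = 0; a(30) = 37.
The sequence repeats with period 29.
The value 49 first appears (with i ≥ 2) at a(27).

27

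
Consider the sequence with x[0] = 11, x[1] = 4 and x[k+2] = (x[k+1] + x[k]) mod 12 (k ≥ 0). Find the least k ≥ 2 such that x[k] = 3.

Listing terms: x[0] = 11, x[1] = 4, x[2] = 3, x[3] = 7, x[4] = 10, x[5] = 5, x[6] = 3, x[7] = 8, x[8] = 11, x[9] = 7, x[10] = 6, x[11] = 1, x[12] = 7, x[13] = 8, x[14] = 3, x[15] = 11, x[16] = 2, x[17] = 1, x[18] = 3, x[19] = 4, x[20] = 7, x[21] = 11, x[22] = 6, x[23] = 5, x[24] = 11, x[25] = 4.
The sequence repeats with period 24.
The value 3 first appears (with k ≥ 2) at x[2].

2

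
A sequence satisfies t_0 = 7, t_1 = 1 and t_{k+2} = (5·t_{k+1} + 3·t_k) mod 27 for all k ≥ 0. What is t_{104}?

Listing terms: t_0 = 7,  t_1 = 1,  t_2 = 26,  t_3 = 25,  t_4 = 14,  t_5 = 10,  t_6 = 11,  t_7 = 4,  t_8 = 26,  t_9 = 7,  t_{10} = 5,  t_{11} = 19,  t_{12} = 2,  t_{13} = 13,  t_{14} = 17,  t_{15} = 16,  t_{16} = 23,  t_{17} = 1,  t_{18} = 20,  t_{19} = 22,  t_{20} = 8,  t_{21} = 25,  t_{22} = 14.
Since (t_{21}, t_{22}) = (t_3, t_4) = (25, 14) (two consecutive terms determine the rest), the sequence is eventually periodic: after a pre-period of length 3 it cycles with period 18.
For k ≥ 3, t_k depends only on (k - 3) mod 18. (104 - 3) mod 18 = 11, so t_{104} = t_{14} = 17.

17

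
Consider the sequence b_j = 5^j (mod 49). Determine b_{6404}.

39

We have b_1 = 5,  b_2 = 25,  b_3 = 27,  b_4 = 37,  b_5 = 38,  b_6 = 43,  b_7 = 19,  b_8 = 46,  b_9 = 34,  b_{10} = 23,  b_{11} = 17,  b_{12} = 36,  b_{13} = 33,  b_{14} = 18,  b_{15} = 41,  b_{16} = 9,  b_{17} = 45,  b_{18} = 29,  b_{19} = 47,  b_{20} = 39,  b_{21} = 48,  b_{22} = 44,  b_{23} = 24,  b_{24} = 22,  b_{25} = 12,  b_{26} = 11,  b_{27} = 6,  b_{28} = 30,  b_{29} = 3,  b_{30} = 15,  b_{31} = 26,  b_{32} = 32,  b_{33} = 13,  b_{34} = 16,  b_{35} = 31,  b_{36} = 8,  b_{37} = 40,  b_{38} = 4,  b_{39} = 20,  b_{40} = 2,  b_{41} = 10,  b_{42} = 1,  b_{43} = 5.
Since b_{43} = b_1 = 5, the sequence is periodic with period 42.
So b_{6404} = b_{1 + ((6404-1) mod 42)} = b_{20} = 39.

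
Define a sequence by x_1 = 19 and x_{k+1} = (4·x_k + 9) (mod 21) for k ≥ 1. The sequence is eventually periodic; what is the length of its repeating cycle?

3

Computing terms: x_1 = 19, x_2 = 1, x_3 = 13, x_4 = 19.
Since x_4 = x_1 = 19, the sequence is periodic with period 3.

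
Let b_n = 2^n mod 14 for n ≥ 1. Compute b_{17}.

4

Listing terms: b_1 = 2, b_2 = 4, b_3 = 8, b_4 = 2.
The sequence repeats with period 3.
So b_{17} = b_{1 + ((17-1) mod 3)} = b_2 = 4.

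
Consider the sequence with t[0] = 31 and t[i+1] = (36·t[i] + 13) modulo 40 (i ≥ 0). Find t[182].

Listing terms: t[0] = 31,  t[1] = 9,  t[2] = 17,  t[3] = 25,  t[4] = 33,  t[5] = 1,  t[6] = 9.
Since t[6] = t[1] = 9, the sequence is eventually periodic: after a pre-period of length 1 it cycles with period 5.
For i ≥ 1, t[i] depends only on (i - 1) mod 5. (182 - 1) mod 5 = 1, so t[182] = t[2] = 17.

17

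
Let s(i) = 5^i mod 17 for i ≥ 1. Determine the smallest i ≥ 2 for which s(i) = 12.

9

Listing terms: s(1) = 5,  s(2) = 8,  s(3) = 6,  s(4) = 13,  s(5) = 14,  s(6) = 2,  s(7) = 10,  s(8) = 16,  s(9) = 12,  s(10) = 9,  s(11) = 11,  s(12) = 4,  s(13) = 3,  s(14) = 15,  s(15) = 7,  s(16) = 1,  s(17) = 5.
The sequence repeats with period 16.
The value 12 first appears (with i ≥ 2) at s(9).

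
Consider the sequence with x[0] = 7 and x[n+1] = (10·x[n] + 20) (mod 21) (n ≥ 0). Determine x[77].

5

Listing terms: x[0] = 7; x[1] = 6; x[2] = 17; x[3] = 1; x[4] = 9; x[5] = 5; x[6] = 7.
The sequence repeats with period 6.
So x[77] = x[0 + ((77-0) mod 6)] = x[5] = 5.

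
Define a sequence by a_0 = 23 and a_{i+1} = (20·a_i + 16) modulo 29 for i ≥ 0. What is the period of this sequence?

7

Computing terms: a_0 = 23,  a_1 = 12,  a_2 = 24,  a_3 = 3,  a_4 = 18,  a_5 = 28,  a_6 = 25,  a_7 = 23.
Since a_7 = a_0 = 23, the sequence is periodic with period 7.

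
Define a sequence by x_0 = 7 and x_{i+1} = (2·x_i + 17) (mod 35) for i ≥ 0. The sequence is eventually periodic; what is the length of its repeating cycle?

Computing terms: x_0 = 7, x_1 = 31, x_2 = 9, x_3 = 0, x_4 = 17, x_5 = 16, x_6 = 14, x_7 = 10, x_8 = 2, x_9 = 21, x_{10} = 24, x_{11} = 30, x_{12} = 7.
The sequence repeats with period 12.

12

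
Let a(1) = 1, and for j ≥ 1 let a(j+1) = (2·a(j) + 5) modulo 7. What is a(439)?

1

a(1) = 1, a(2) = 0, a(3) = 5, a(4) = 1.
Since a(4) = a(1) = 1, the sequence is periodic with period 3.
(439 - 1) mod 3 = 0, so a(439) = a(1) = 1.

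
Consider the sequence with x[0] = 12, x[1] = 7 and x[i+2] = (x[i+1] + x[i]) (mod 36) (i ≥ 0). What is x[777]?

Listing terms: x[0] = 12; x[1] = 7; x[2] = 19; x[3] = 26; x[4] = 9; x[5] = 35; x[6] = 8; x[7] = 7; x[8] = 15; x[9] = 22; x[10] = 1; x[11] = 23; x[12] = 24; x[13] = 11; x[14] = 35; x[15] = 10; x[16] = 9; x[17] = 19; x[18] = 28; x[19] = 11; x[20] = 3; x[21] = 14; x[22] = 17; x[23] = 31; x[24] = 12; x[25] = 7.
Since (x[24], x[25]) = (x[0], x[1]) = (12, 7) (two consecutive terms determine the rest), the sequence is periodic with period 24.
So x[777] = x[0 + ((777-0) mod 24)] = x[9] = 22.

22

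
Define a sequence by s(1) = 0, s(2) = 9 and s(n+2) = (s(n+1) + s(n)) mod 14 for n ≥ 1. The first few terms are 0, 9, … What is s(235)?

12

We have s(1) = 0, s(2) = 9, s(3) = 9, s(4) = 4, s(5) = 13, s(6) = 3, s(7) = 2, s(8) = 5, s(9) = 7, s(10) = 12, s(11) = 5, s(12) = 3, s(13) = 8, s(14) = 11, s(15) = 5, s(16) = 2, s(17) = 7, s(18) = 9, s(19) = 2, s(20) = 11, s(21) = 13, s(22) = 10, s(23) = 9, s(24) = 5, s(25) = 0, s(26) = 5, s(27) = 5, s(28) = 10, s(29) = 1, s(30) = 11, s(31) = 12, s(32) = 9, s(33) = 7, s(34) = 2, s(35) = 9, s(36) = 11, s(37) = 6, s(38) = 3, s(39) = 9, s(40) = 12, s(41) = 7, s(42) = 5, s(43) = 12, s(44) = 3, s(45) = 1, s(46) = 4, s(47) = 5, s(48) = 9, s(49) = 0, s(50) = 9.
The sequence repeats with period 48.
(235 - 1) mod 48 = 42, so s(235) = s(43) = 12.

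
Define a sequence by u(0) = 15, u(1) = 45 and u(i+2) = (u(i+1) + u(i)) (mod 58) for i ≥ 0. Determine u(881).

30

u(0) = 15,  u(1) = 45,  u(2) = 2,  u(3) = 47,  u(4) = 49,  u(5) = 38,  u(6) = 29,  u(7) = 9,  u(8) = 38,  u(9) = 47,  u(10) = 27,  u(11) = 16,  u(12) = 43,  u(13) = 1,  u(14) = 44,  u(15) = 45,  u(16) = 31,  u(17) = 18,  u(18) = 49,  u(19) = 9,  u(20) = 0,  u(21) = 9,  u(22) = 9,  u(23) = 18,  u(24) = 27,  u(25) = 45,  u(26) = 14,  u(27) = 1,  u(28) = 15,  u(29) = 16,  u(30) = 31,  u(31) = 47,  u(32) = 20,  u(33) = 9,  u(34) = 29,  u(35) = 38,  u(36) = 9,  u(37) = 47,  u(38) = 56,  u(39) = 45,  u(40) = 43,  u(41) = 30,  u(42) = 15,  u(43) = 45.
Since (u(42), u(43)) = (u(0), u(1)) = (15, 45) (two consecutive terms determine the rest), the sequence is periodic with period 42.
(881 - 0) mod 42 = 41, so u(881) = u(41) = 30.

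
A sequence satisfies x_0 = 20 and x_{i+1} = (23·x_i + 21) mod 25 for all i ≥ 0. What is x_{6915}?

Computing terms: x_0 = 20, x_1 = 6, x_2 = 9, x_3 = 3, x_4 = 15, x_5 = 16, x_6 = 14, x_7 = 18, x_8 = 10, x_9 = 1, x_{10} = 19, x_{11} = 8, x_{12} = 5, x_{13} = 11, x_{14} = 24, x_{15} = 23, x_{16} = 0, x_{17} = 21, x_{18} = 4, x_{19} = 13, x_{20} = 20.
Since x_{20} = x_0 = 20, the sequence is periodic with period 20.
So x_{6915} = x_{0 + ((6915-0) mod 20)} = x_{15} = 23.

23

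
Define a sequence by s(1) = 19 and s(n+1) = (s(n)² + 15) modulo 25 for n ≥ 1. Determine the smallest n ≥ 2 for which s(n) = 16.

3

Computing terms: s(1) = 19, s(2) = 1, s(3) = 16, s(4) = 21, s(5) = 6, s(6) = 1.
Since s(6) = s(2) = 1, the sequence is eventually periodic: after a pre-period of length 1 it cycles with period 4.
The value 16 first appears (with n ≥ 2) at s(3).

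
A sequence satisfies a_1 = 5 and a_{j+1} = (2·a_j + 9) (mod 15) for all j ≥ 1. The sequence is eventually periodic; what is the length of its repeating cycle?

4

a_1 = 5, a_2 = 4, a_3 = 2, a_4 = 13, a_5 = 5.
The sequence repeats with period 4.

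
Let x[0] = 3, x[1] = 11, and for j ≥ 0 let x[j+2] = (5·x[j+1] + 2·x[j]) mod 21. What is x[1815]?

15

Listing terms: x[0] = 3,  x[1] = 11,  x[2] = 19,  x[3] = 12,  x[4] = 14,  x[5] = 10,  x[6] = 15,  x[7] = 11,  x[8] = 1,  x[9] = 6,  x[10] = 11,  x[11] = 4,  x[12] = 0,  x[13] = 8,  x[14] = 19,  x[15] = 6,  x[16] = 5,  x[17] = 16,  x[18] = 6,  x[19] = 20,  x[20] = 7,  x[21] = 12,  x[22] = 11,  x[23] = 16,  x[24] = 18,  x[25] = 17,  x[26] = 16,  x[27] = 9,  x[28] = 14,  x[29] = 4,  x[30] = 6,  x[31] = 17,  x[32] = 13,  x[33] = 15,  x[34] = 17,  x[35] = 10,  x[36] = 0,  x[37] = 20,  x[38] = 16,  x[39] = 15,  x[40] = 2,  x[41] = 19,  x[42] = 15,  x[43] = 8,  x[44] = 7,  x[45] = 9,  x[46] = 17,  x[47] = 19,  x[48] = 3,  x[49] = 11.
The sequence repeats with period 48.
So x[1815] = x[0 + ((1815-0) mod 48)] = x[39] = 15.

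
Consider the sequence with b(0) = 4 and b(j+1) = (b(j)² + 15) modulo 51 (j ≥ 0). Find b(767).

7

Listing terms: b(0) = 4, b(1) = 31, b(2) = 7, b(3) = 13, b(4) = 31.
Since b(4) = b(1) = 31, the sequence is eventually periodic: after a pre-period of length 1 it cycles with period 3.
For j ≥ 1, b(j) depends only on (j - 1) mod 3. (767 - 1) mod 3 = 1, so b(767) = b(2) = 7.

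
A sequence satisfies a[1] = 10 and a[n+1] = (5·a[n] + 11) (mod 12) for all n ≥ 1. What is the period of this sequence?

4

Listing terms: a[1] = 10,  a[2] = 1,  a[3] = 4,  a[4] = 7,  a[5] = 10.
Since a[5] = a[1] = 10, the sequence is periodic with period 4.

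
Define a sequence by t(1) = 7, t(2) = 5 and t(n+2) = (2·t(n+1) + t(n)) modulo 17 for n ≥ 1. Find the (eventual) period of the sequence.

16

We have t(1) = 7, t(2) = 5, t(3) = 0, t(4) = 5, t(5) = 10, t(6) = 8, t(7) = 9, t(8) = 9, t(9) = 10, t(10) = 12, t(11) = 0, t(12) = 12, t(13) = 7, t(14) = 9, t(15) = 8, t(16) = 8, t(17) = 7, t(18) = 5.
Since (t(17), t(18)) = (t(1), t(2)) = (7, 5) (two consecutive terms determine the rest), the sequence is periodic with period 16.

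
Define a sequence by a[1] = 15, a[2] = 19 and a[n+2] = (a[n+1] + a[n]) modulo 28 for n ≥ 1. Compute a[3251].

a[1] = 15,  a[2] = 19,  a[3] = 6,  a[4] = 25,  a[5] = 3,  a[6] = 0,  a[7] = 3,  a[8] = 3,  a[9] = 6,  a[10] = 9,  a[11] = 15,  a[12] = 24,  a[13] = 11,  a[14] = 7,  a[15] = 18,  a[16] = 25,  a[17] = 15,  a[18] = 12,  a[19] = 27,  a[20] = 11,  a[21] = 10,  a[22] = 21,  a[23] = 3,  a[24] = 24,  a[25] = 27,  a[26] = 23,  a[27] = 22,  a[28] = 17,  a[29] = 11,  a[30] = 0,  a[31] = 11,  a[32] = 11,  a[33] = 22,  a[34] = 5,  a[35] = 27,  a[36] = 4,  a[37] = 3,  a[38] = 7,  a[39] = 10,  a[40] = 17,  a[41] = 27,  a[42] = 16,  a[43] = 15,  a[44] = 3,  a[45] = 18,  a[46] = 21,  a[47] = 11,  a[48] = 4,  a[49] = 15,  a[50] = 19.
Since (a[49], a[50]) = (a[1], a[2]) = (15, 19) (two consecutive terms determine the rest), the sequence is periodic with period 48.
(3251 - 1) mod 48 = 34, so a[3251] = a[35] = 27.

27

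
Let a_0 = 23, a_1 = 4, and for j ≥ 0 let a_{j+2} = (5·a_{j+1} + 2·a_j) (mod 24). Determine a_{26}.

6

Computing terms: a_0 = 23; a_1 = 4; a_2 = 18; a_3 = 2; a_4 = 22; a_5 = 18; a_6 = 14; a_7 = 10; a_8 = 6; a_9 = 2; a_{10} = 22.
Since (a_9, a_{10}) = (a_3, a_4) = (2, 22) (two consecutive terms determine the rest), the sequence is eventually periodic: after a pre-period of length 3 it cycles with period 6.
For j ≥ 3, a_j depends only on (j - 3) mod 6. (26 - 3) mod 6 = 5, so a_{26} = a_8 = 6.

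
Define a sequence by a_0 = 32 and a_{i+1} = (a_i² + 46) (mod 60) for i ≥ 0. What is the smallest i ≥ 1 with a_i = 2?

Computing terms: a_0 = 32, a_1 = 50, a_2 = 26, a_3 = 2, a_4 = 50.
Since a_4 = a_1 = 50, the sequence is eventually periodic: after a pre-period of length 1 it cycles with period 3.
The value 2 first appears (with i ≥ 1) at a_3.

3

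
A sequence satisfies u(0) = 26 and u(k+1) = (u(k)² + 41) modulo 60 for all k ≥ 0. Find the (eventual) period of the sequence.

6

u(0) = 26; u(1) = 57; u(2) = 50; u(3) = 21; u(4) = 2; u(5) = 45; u(6) = 26.
Since u(6) = u(0) = 26, the sequence is periodic with period 6.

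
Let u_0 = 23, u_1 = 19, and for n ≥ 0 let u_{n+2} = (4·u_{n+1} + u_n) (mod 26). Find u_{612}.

Computing terms: u_0 = 23; u_1 = 19; u_2 = 21; u_3 = 25; u_4 = 17; u_5 = 15; u_6 = 25; u_7 = 11; u_8 = 17; u_9 = 1; u_{10} = 21; u_{11} = 7; u_{12} = 23; u_{13} = 21; u_{14} = 3; u_{15} = 7; u_{16} = 5; u_{17} = 1; u_{18} = 9; u_{19} = 11; u_{20} = 1; u_{21} = 15; u_{22} = 9; u_{23} = 25; u_{24} = 5; u_{25} = 19; u_{26} = 3; u_{27} = 5; u_{28} = 23; u_{29} = 19.
Since (u_{28}, u_{29}) = (u_0, u_1) = (23, 19) (two consecutive terms determine the rest), the sequence is periodic with period 28.
(612 - 0) mod 28 = 24, so u_{612} = u_{24} = 5.

5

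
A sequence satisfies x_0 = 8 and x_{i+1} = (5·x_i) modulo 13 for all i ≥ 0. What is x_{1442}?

5

Computing terms: x_0 = 8, x_1 = 1, x_2 = 5, x_3 = 12, x_4 = 8.
The sequence repeats with period 4.
So x_{1442} = x_{0 + ((1442-0) mod 4)} = x_2 = 5.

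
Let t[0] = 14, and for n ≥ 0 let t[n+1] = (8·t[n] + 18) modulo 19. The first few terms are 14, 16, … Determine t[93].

Listing terms: t[0] = 14; t[1] = 16; t[2] = 13; t[3] = 8; t[4] = 6; t[5] = 9; t[6] = 14.
Since t[6] = t[0] = 14, the sequence is periodic with period 6.
(93 - 0) mod 6 = 3, so t[93] = t[3] = 8.

8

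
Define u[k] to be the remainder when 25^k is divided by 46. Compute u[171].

Listing terms: u[0] = 1,  u[1] = 25,  u[2] = 27,  u[3] = 31,  u[4] = 39,  u[5] = 9,  u[6] = 41,  u[7] = 13,  u[8] = 3,  u[9] = 29,  u[10] = 35,  u[11] = 1.
Since u[11] = u[0] = 1, the sequence is periodic with period 11.
(171 - 0) mod 11 = 6, so u[171] = u[6] = 41.

41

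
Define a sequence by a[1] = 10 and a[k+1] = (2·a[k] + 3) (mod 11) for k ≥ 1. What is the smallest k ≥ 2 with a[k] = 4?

7

We have a[1] = 10; a[2] = 1; a[3] = 5; a[4] = 2; a[5] = 7; a[6] = 6; a[7] = 4; a[8] = 0; a[9] = 3; a[10] = 9; a[11] = 10.
The sequence repeats with period 10.
The value 4 first appears (with k ≥ 2) at a[7].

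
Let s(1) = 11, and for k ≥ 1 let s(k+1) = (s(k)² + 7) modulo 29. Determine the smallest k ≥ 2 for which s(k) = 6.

3

We have s(1) = 11; s(2) = 12; s(3) = 6; s(4) = 14; s(5) = 0; s(6) = 7; s(7) = 27; s(8) = 11.
The sequence repeats with period 7.
The value 6 first appears (with k ≥ 2) at s(3).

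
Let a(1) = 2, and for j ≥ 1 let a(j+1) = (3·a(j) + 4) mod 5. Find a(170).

0

Listing terms: a(1) = 2, a(2) = 0, a(3) = 4, a(4) = 1, a(5) = 2.
The sequence repeats with period 4.
So a(170) = a(1 + ((170-1) mod 4)) = a(2) = 0.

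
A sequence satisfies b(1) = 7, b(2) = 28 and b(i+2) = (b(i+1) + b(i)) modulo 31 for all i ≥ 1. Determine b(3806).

We have b(1) = 7, b(2) = 28, b(3) = 4, b(4) = 1, b(5) = 5, b(6) = 6, b(7) = 11, b(8) = 17, b(9) = 28, b(10) = 14, b(11) = 11, b(12) = 25, b(13) = 5, b(14) = 30, b(15) = 4, b(16) = 3, b(17) = 7, b(18) = 10, b(19) = 17, b(20) = 27, b(21) = 13, b(22) = 9, b(23) = 22, b(24) = 0, b(25) = 22, b(26) = 22, b(27) = 13, b(28) = 4, b(29) = 17, b(30) = 21, b(31) = 7, b(32) = 28.
Since (b(31), b(32)) = (b(1), b(2)) = (7, 28) (two consecutive terms determine the rest), the sequence is periodic with period 30.
(3806 - 1) mod 30 = 25, so b(3806) = b(26) = 22.

22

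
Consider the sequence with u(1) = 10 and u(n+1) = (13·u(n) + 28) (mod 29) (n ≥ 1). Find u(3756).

8

Computing terms: u(1) = 10; u(2) = 13; u(3) = 23; u(4) = 8; u(5) = 16; u(6) = 4; u(7) = 22; u(8) = 24; u(9) = 21; u(10) = 11; u(11) = 26; u(12) = 18; u(13) = 1; u(14) = 12; u(15) = 10.
The sequence repeats with period 14.
So u(3756) = u(1 + ((3756-1) mod 14)) = u(4) = 8.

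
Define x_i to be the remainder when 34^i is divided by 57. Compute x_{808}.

25

x_1 = 34, x_2 = 16, x_3 = 31, x_4 = 28, x_5 = 40, x_6 = 49, x_7 = 13, x_8 = 43, x_9 = 37, x_{10} = 4, x_{11} = 22, x_{12} = 7, x_{13} = 10, x_{14} = 55, x_{15} = 46, x_{16} = 25, x_{17} = 52, x_{18} = 1, x_{19} = 34.
Since x_{19} = x_1 = 34, the sequence is periodic with period 18.
So x_{808} = x_{1 + ((808-1) mod 18)} = x_{16} = 25.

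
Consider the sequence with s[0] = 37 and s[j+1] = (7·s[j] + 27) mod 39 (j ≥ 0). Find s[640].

31

s[0] = 37,  s[1] = 13,  s[2] = 1,  s[3] = 34,  s[4] = 31,  s[5] = 10,  s[6] = 19,  s[7] = 4,  s[8] = 16,  s[9] = 22,  s[10] = 25,  s[11] = 7,  s[12] = 37.
The sequence repeats with period 12.
(640 - 0) mod 12 = 4, so s[640] = s[4] = 31.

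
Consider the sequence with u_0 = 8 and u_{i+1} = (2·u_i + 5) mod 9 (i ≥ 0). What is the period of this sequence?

6

We have u_0 = 8; u_1 = 3; u_2 = 2; u_3 = 0; u_4 = 5; u_5 = 6; u_6 = 8.
The sequence repeats with period 6.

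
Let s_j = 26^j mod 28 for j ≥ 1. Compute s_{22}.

s_1 = 26; s_2 = 4; s_3 = 20; s_4 = 16; s_5 = 24; s_6 = 8; s_7 = 12; s_8 = 4.
Since s_8 = s_2 = 4, the sequence is eventually periodic: after a pre-period of length 1 it cycles with period 6.
For j ≥ 2, s_j depends only on (j - 2) mod 6. (22 - 2) mod 6 = 2, so s_{22} = s_4 = 16.

16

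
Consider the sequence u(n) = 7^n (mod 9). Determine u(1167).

Listing terms: u(0) = 1,  u(1) = 7,  u(2) = 4,  u(3) = 1.
Since u(3) = u(0) = 1, the sequence is periodic with period 3.
So u(1167) = u(0 + ((1167-0) mod 3)) = u(0) = 1.

1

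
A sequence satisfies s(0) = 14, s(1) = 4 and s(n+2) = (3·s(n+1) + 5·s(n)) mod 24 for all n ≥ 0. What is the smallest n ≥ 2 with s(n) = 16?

Computing terms: s(0) = 14,  s(1) = 4,  s(2) = 10,  s(3) = 2,  s(4) = 8,  s(5) = 10,  s(6) = 22,  s(7) = 20,  s(8) = 2,  s(9) = 10,  s(10) = 16,  s(11) = 2,  s(12) = 14,  s(13) = 4.
The sequence repeats with period 12.
The value 16 first appears (with n ≥ 2) at s(10).

10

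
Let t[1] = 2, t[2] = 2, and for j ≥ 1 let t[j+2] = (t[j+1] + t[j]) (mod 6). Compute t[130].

Listing terms: t[1] = 2; t[2] = 2; t[3] = 4; t[4] = 0; t[5] = 4; t[6] = 4; t[7] = 2; t[8] = 0; t[9] = 2; t[10] = 2.
The sequence repeats with period 8.
So t[130] = t[1 + ((130-1) mod 8)] = t[2] = 2.

2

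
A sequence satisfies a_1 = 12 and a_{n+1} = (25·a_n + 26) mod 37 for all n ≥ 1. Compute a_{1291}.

Listing terms: a_1 = 12; a_2 = 30; a_3 = 36; a_4 = 1; a_5 = 14; a_6 = 6; a_7 = 28; a_8 = 23; a_9 = 9; a_{10} = 29; a_{11} = 11; a_{12} = 5; a_{13} = 3; a_{14} = 27; a_{15} = 35; a_{16} = 13; a_{17} = 18; a_{18} = 32; a_{19} = 12.
The sequence repeats with period 18.
(1291 - 1) mod 18 = 12, so a_{1291} = a_{13} = 3.

3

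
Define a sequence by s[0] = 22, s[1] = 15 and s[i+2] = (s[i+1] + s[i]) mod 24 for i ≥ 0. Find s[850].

13

We have s[0] = 22, s[1] = 15, s[2] = 13, s[3] = 4, s[4] = 17, s[5] = 21, s[6] = 14, s[7] = 11, s[8] = 1, s[9] = 12, s[10] = 13, s[11] = 1, s[12] = 14, s[13] = 15, s[14] = 5, s[15] = 20, s[16] = 1, s[17] = 21, s[18] = 22, s[19] = 19, s[20] = 17, s[21] = 12, s[22] = 5, s[23] = 17, s[24] = 22, s[25] = 15.
Since (s[24], s[25]) = (s[0], s[1]) = (22, 15) (two consecutive terms determine the rest), the sequence is periodic with period 24.
(850 - 0) mod 24 = 10, so s[850] = s[10] = 13.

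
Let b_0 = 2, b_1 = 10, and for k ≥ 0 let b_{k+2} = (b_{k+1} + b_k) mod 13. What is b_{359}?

We have b_0 = 2; b_1 = 10; b_2 = 12; b_3 = 9; b_4 = 8; b_5 = 4; b_6 = 12; b_7 = 3; b_8 = 2; b_9 = 5; b_{10} = 7; b_{11} = 12; b_{12} = 6; b_{13} = 5; b_{14} = 11; b_{15} = 3; b_{16} = 1; b_{17} = 4; b_{18} = 5; b_{19} = 9; b_{20} = 1; b_{21} = 10; b_{22} = 11; b_{23} = 8; b_{24} = 6; b_{25} = 1; b_{26} = 7; b_{27} = 8; b_{28} = 2; b_{29} = 10.
Since (b_{28}, b_{29}) = (b_0, b_1) = (2, 10) (two consecutive terms determine the rest), the sequence is periodic with period 28.
So b_{359} = b_{0 + ((359-0) mod 28)} = b_{23} = 8.

8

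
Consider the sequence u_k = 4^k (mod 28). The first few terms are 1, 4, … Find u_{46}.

4

Computing terms: u_0 = 1, u_1 = 4, u_2 = 16, u_3 = 8, u_4 = 4.
Since u_4 = u_1 = 4, the sequence is eventually periodic: after a pre-period of length 1 it cycles with period 3.
For k ≥ 1, u_k depends only on (k - 1) mod 3. (46 - 1) mod 3 = 0, so u_{46} = u_1 = 4.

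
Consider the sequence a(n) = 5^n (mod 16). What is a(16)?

1

Listing terms: a(1) = 5, a(2) = 9, a(3) = 13, a(4) = 1, a(5) = 5.
The sequence repeats with period 4.
So a(16) = a(1 + ((16-1) mod 4)) = a(4) = 1.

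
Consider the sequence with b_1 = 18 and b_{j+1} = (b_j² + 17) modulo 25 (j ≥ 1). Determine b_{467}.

Computing terms: b_1 = 18,  b_2 = 16,  b_3 = 23,  b_4 = 21,  b_5 = 8,  b_6 = 6,  b_7 = 3,  b_8 = 1,  b_9 = 18.
Since b_9 = b_1 = 18, the sequence is periodic with period 8.
(467 - 1) mod 8 = 2, so b_{467} = b_3 = 23.

23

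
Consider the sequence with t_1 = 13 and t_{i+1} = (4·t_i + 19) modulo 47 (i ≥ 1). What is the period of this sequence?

23

We have t_1 = 13,  t_2 = 24,  t_3 = 21,  t_4 = 9,  t_5 = 8,  t_6 = 4,  t_7 = 35,  t_8 = 18,  t_9 = 44,  t_{10} = 7,  t_{11} = 0,  t_{12} = 19,  t_{13} = 1,  t_{14} = 23,  t_{15} = 17,  t_{16} = 40,  t_{17} = 38,  t_{18} = 30,  t_{19} = 45,  t_{20} = 11,  t_{21} = 16,  t_{22} = 36,  t_{23} = 22,  t_{24} = 13.
The sequence repeats with period 23.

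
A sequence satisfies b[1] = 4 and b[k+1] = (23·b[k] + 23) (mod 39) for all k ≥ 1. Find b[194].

37

We have b[1] = 4; b[2] = 37; b[3] = 16; b[4] = 1; b[5] = 7; b[6] = 28; b[7] = 4.
Since b[7] = b[1] = 4, the sequence is periodic with period 6.
So b[194] = b[1 + ((194-1) mod 6)] = b[2] = 37.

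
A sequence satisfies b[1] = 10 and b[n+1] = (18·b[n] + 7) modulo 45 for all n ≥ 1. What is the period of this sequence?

4

b[1] = 10; b[2] = 7; b[3] = 43; b[4] = 16; b[5] = 25; b[6] = 7.
Since b[6] = b[2] = 7, the sequence is eventually periodic: after a pre-period of length 1 it cycles with period 4.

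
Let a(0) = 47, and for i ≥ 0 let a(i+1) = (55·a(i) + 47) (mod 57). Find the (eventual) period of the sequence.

a(0) = 47, a(1) = 10, a(2) = 27, a(3) = 50, a(4) = 4, a(5) = 39, a(6) = 26, a(7) = 52, a(8) = 0, a(9) = 47.
The sequence repeats with period 9.

9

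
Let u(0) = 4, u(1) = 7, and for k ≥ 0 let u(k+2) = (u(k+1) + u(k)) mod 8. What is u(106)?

1

Listing terms: u(0) = 4,  u(1) = 7,  u(2) = 3,  u(3) = 2,  u(4) = 5,  u(5) = 7,  u(6) = 4,  u(7) = 3,  u(8) = 7,  u(9) = 2,  u(10) = 1,  u(11) = 3,  u(12) = 4,  u(13) = 7.
Since (u(12), u(13)) = (u(0), u(1)) = (4, 7) (two consecutive terms determine the rest), the sequence is periodic with period 12.
So u(106) = u(0 + ((106-0) mod 12)) = u(10) = 1.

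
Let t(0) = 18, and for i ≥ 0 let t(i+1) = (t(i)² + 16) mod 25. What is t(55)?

Listing terms: t(0) = 18,  t(1) = 15,  t(2) = 16,  t(3) = 22,  t(4) = 0,  t(5) = 16.
Since t(5) = t(2) = 16, the sequence is eventually periodic: after a pre-period of length 2 it cycles with period 3.
For i ≥ 2, t(i) depends only on (i - 2) mod 3. (55 - 2) mod 3 = 2, so t(55) = t(4) = 0.

0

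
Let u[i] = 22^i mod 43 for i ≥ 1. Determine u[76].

41

u[1] = 22, u[2] = 11, u[3] = 27, u[4] = 35, u[5] = 39, u[6] = 41, u[7] = 42, u[8] = 21, u[9] = 32, u[10] = 16, u[11] = 8, u[12] = 4, u[13] = 2, u[14] = 1, u[15] = 22.
Since u[15] = u[1] = 22, the sequence is periodic with period 14.
(76 - 1) mod 14 = 5, so u[76] = u[6] = 41.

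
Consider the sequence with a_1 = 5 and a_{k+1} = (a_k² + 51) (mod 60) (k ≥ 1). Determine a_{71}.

Computing terms: a_1 = 5,  a_2 = 16,  a_3 = 7,  a_4 = 40,  a_5 = 31,  a_6 = 52,  a_7 = 55,  a_8 = 16.
Since a_8 = a_2 = 16, the sequence is eventually periodic: after a pre-period of length 1 it cycles with period 6.
For k ≥ 2, a_k depends only on (k - 2) mod 6. (71 - 2) mod 6 = 3, so a_{71} = a_5 = 31.

31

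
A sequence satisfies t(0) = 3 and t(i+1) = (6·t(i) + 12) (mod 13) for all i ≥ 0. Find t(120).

We have t(0) = 3, t(1) = 4, t(2) = 10, t(3) = 7, t(4) = 2, t(5) = 11, t(6) = 0, t(7) = 12, t(8) = 6, t(9) = 9, t(10) = 1, t(11) = 5, t(12) = 3.
The sequence repeats with period 12.
(120 - 0) mod 12 = 0, so t(120) = t(0) = 3.

3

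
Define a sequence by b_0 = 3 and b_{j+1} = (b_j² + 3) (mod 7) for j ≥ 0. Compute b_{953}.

b_0 = 3; b_1 = 5; b_2 = 0; b_3 = 3.
Since b_3 = b_0 = 3, the sequence is periodic with period 3.
So b_{953} = b_{0 + ((953-0) mod 3)} = b_2 = 0.

0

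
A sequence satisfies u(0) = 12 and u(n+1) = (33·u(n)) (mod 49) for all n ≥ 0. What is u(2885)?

22

We have u(0) = 12,  u(1) = 4,  u(2) = 34,  u(3) = 44,  u(4) = 31,  u(5) = 43,  u(6) = 47,  u(7) = 32,  u(8) = 27,  u(9) = 9,  u(10) = 3,  u(11) = 1,  u(12) = 33,  u(13) = 11,  u(14) = 20,  u(15) = 23,  u(16) = 24,  u(17) = 8,  u(18) = 19,  u(19) = 39,  u(20) = 13,  u(21) = 37,  u(22) = 45,  u(23) = 15,  u(24) = 5,  u(25) = 18,  u(26) = 6,  u(27) = 2,  u(28) = 17,  u(29) = 22,  u(30) = 40,  u(31) = 46,  u(32) = 48,  u(33) = 16,  u(34) = 38,  u(35) = 29,  u(36) = 26,  u(37) = 25,  u(38) = 41,  u(39) = 30,  u(40) = 10,  u(41) = 36,  u(42) = 12.
Since u(42) = u(0) = 12, the sequence is periodic with period 42.
So u(2885) = u(0 + ((2885-0) mod 42)) = u(29) = 22.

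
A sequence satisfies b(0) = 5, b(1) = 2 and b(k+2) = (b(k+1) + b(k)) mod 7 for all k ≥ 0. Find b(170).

b(0) = 5,  b(1) = 2,  b(2) = 0,  b(3) = 2,  b(4) = 2,  b(5) = 4,  b(6) = 6,  b(7) = 3,  b(8) = 2,  b(9) = 5,  b(10) = 0,  b(11) = 5,  b(12) = 5,  b(13) = 3,  b(14) = 1,  b(15) = 4,  b(16) = 5,  b(17) = 2.
Since (b(16), b(17)) = (b(0), b(1)) = (5, 2) (two consecutive terms determine the rest), the sequence is periodic with period 16.
(170 - 0) mod 16 = 10, so b(170) = b(10) = 0.

0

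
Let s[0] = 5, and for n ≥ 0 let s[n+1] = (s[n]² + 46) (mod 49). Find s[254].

40

Listing terms: s[0] = 5; s[1] = 22; s[2] = 40; s[3] = 29; s[4] = 5.
The sequence repeats with period 4.
(254 - 0) mod 4 = 2, so s[254] = s[2] = 40.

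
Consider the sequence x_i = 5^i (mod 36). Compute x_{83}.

x_1 = 5, x_2 = 25, x_3 = 17, x_4 = 13, x_5 = 29, x_6 = 1, x_7 = 5.
The sequence repeats with period 6.
(83 - 1) mod 6 = 4, so x_{83} = x_5 = 29.

29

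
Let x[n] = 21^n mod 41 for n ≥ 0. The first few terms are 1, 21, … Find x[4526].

x[0] = 1, x[1] = 21, x[2] = 31, x[3] = 36, x[4] = 18, x[5] = 9, x[6] = 25, x[7] = 33, x[8] = 37, x[9] = 39, x[10] = 40, x[11] = 20, x[12] = 10, x[13] = 5, x[14] = 23, x[15] = 32, x[16] = 16, x[17] = 8, x[18] = 4, x[19] = 2, x[20] = 1.
The sequence repeats with period 20.
So x[4526] = x[0 + ((4526-0) mod 20)] = x[6] = 25.

25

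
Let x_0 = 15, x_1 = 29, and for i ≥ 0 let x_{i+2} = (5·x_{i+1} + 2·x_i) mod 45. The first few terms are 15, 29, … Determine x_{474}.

We have x_0 = 15,  x_1 = 29,  x_2 = 40,  x_3 = 33,  x_4 = 20,  x_5 = 31,  x_6 = 15,  x_7 = 2,  x_8 = 40,  x_9 = 24,  x_{10} = 20,  x_{11} = 13,  x_{12} = 15,  x_{13} = 11,  x_{14} = 40,  x_{15} = 42,  x_{16} = 20,  x_{17} = 4,  x_{18} = 15,  x_{19} = 38,  x_{20} = 40,  x_{21} = 6,  x_{22} = 20,  x_{23} = 22,  x_{24} = 15,  x_{25} = 29.
The sequence repeats with period 24.
(474 - 0) mod 24 = 18, so x_{474} = x_{18} = 15.

15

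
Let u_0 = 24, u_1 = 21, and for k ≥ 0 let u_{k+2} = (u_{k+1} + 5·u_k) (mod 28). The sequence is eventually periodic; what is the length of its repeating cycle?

Computing terms: u_0 = 24, u_1 = 21, u_2 = 1, u_3 = 22, u_4 = 27, u_5 = 25, u_6 = 20, u_7 = 5, u_8 = 21, u_9 = 18, u_{10} = 11, u_{11} = 17, u_{12} = 16, u_{13} = 17, u_{14} = 13, u_{15} = 14, u_{16} = 23, u_{17} = 9, u_{18} = 12, u_{19} = 1, u_{20} = 5, u_{21} = 10, u_{22} = 7, u_{23} = 1, u_{24} = 8, u_{25} = 13, u_{26} = 25, u_{27} = 6, u_{28} = 19, u_{29} = 21, u_{30} = 4, u_{31} = 25, u_{32} = 17, u_{33} = 2, u_{34} = 3, u_{35} = 13, u_{36} = 0, u_{37} = 9, u_{38} = 9, u_{39} = 26, u_{40} = 15, u_{41} = 5, u_{42} = 24, u_{43} = 21.
Since (u_{42}, u_{43}) = (u_0, u_1) = (24, 21) (two consecutive terms determine the rest), the sequence is periodic with period 42.

42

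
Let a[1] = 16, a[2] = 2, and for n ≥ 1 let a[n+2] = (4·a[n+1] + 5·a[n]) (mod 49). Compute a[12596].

a[1] = 16,  a[2] = 2,  a[3] = 39,  a[4] = 19,  a[5] = 26,  a[6] = 3,  a[7] = 44,  a[8] = 44,  a[9] = 4,  a[10] = 40,  a[11] = 33,  a[12] = 38,  a[13] = 23,  a[14] = 37,  a[15] = 18,  a[16] = 12,  a[17] = 40,  a[18] = 24,  a[19] = 2,  a[20] = 30,  a[21] = 32,  a[22] = 33,  a[23] = 47,  a[24] = 10,  a[25] = 30,  a[26] = 23,  a[27] = 46,  a[28] = 5,  a[29] = 5,  a[30] = 45,  a[31] = 9,  a[32] = 16,  a[33] = 11,  a[34] = 26,  a[35] = 12,  a[36] = 31,  a[37] = 37,  a[38] = 9,  a[39] = 25,  a[40] = 47,  a[41] = 19,  a[42] = 17,  a[43] = 16,  a[44] = 2.
The sequence repeats with period 42.
(12596 - 1) mod 42 = 37, so a[12596] = a[38] = 9.

9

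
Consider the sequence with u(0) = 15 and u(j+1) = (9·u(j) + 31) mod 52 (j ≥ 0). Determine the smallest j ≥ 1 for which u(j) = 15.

12

Computing terms: u(0) = 15, u(1) = 10, u(2) = 17, u(3) = 28, u(4) = 23, u(5) = 30, u(6) = 41, u(7) = 36, u(8) = 43, u(9) = 2, u(10) = 49, u(11) = 4, u(12) = 15.
The sequence repeats with period 12.
The value 15 next appears (with j ≥ 1) at u(12).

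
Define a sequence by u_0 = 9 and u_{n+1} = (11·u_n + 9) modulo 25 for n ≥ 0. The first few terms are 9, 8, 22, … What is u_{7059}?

Listing terms: u_0 = 9,  u_1 = 8,  u_2 = 22,  u_3 = 1,  u_4 = 20,  u_5 = 4,  u_6 = 3,  u_7 = 17,  u_8 = 21,  u_9 = 15,  u_{10} = 24,  u_{11} = 23,  u_{12} = 12,  u_{13} = 16,  u_{14} = 10,  u_{15} = 19,  u_{16} = 18,  u_{17} = 7,  u_{18} = 11,  u_{19} = 5,  u_{20} = 14,  u_{21} = 13,  u_{22} = 2,  u_{23} = 6,  u_{24} = 0,  u_{25} = 9.
The sequence repeats with period 25.
(7059 - 0) mod 25 = 9, so u_{7059} = u_9 = 15.

15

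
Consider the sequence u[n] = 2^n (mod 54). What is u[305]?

u[1] = 2, u[2] = 4, u[3] = 8, u[4] = 16, u[5] = 32, u[6] = 10, u[7] = 20, u[8] = 40, u[9] = 26, u[10] = 52, u[11] = 50, u[12] = 46, u[13] = 38, u[14] = 22, u[15] = 44, u[16] = 34, u[17] = 14, u[18] = 28, u[19] = 2.
The sequence repeats with period 18.
So u[305] = u[1 + ((305-1) mod 18)] = u[17] = 14.

14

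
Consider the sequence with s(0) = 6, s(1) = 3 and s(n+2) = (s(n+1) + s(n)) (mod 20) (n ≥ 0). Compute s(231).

12

Listing terms: s(0) = 6; s(1) = 3; s(2) = 9; s(3) = 12; s(4) = 1; s(5) = 13; s(6) = 14; s(7) = 7; s(8) = 1; s(9) = 8; s(10) = 9; s(11) = 17; s(12) = 6; s(13) = 3.
The sequence repeats with period 12.
(231 - 0) mod 12 = 3, so s(231) = s(3) = 12.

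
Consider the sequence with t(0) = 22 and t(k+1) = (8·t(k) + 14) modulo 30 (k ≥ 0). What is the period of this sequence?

Computing terms: t(0) = 22; t(1) = 10; t(2) = 4; t(3) = 16; t(4) = 22.
Since t(4) = t(0) = 22, the sequence is periodic with period 4.

4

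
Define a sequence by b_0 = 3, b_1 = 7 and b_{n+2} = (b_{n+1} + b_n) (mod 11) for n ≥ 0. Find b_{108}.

10

Computing terms: b_0 = 3,  b_1 = 7,  b_2 = 10,  b_3 = 6,  b_4 = 5,  b_5 = 0,  b_6 = 5,  b_7 = 5,  b_8 = 10,  b_9 = 4,  b_{10} = 3,  b_{11} = 7.
The sequence repeats with period 10.
(108 - 0) mod 10 = 8, so b_{108} = b_8 = 10.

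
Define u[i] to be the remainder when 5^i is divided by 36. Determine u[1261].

We have u[0] = 1, u[1] = 5, u[2] = 25, u[3] = 17, u[4] = 13, u[5] = 29, u[6] = 1.
The sequence repeats with period 6.
So u[1261] = u[0 + ((1261-0) mod 6)] = u[1] = 5.

5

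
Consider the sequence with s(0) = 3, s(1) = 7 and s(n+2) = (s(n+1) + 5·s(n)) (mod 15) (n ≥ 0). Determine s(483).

12

We have s(0) = 3; s(1) = 7; s(2) = 7; s(3) = 12; s(4) = 2; s(5) = 2; s(6) = 12; s(7) = 7; s(8) = 7.
Since (s(7), s(8)) = (s(1), s(2)) = (7, 7) (two consecutive terms determine the rest), the sequence is eventually periodic: after a pre-period of length 1 it cycles with period 6.
For n ≥ 1, s(n) depends only on (n - 1) mod 6. (483 - 1) mod 6 = 2, so s(483) = s(3) = 12.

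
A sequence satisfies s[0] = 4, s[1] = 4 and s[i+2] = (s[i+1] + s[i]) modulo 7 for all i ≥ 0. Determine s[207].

s[0] = 4,  s[1] = 4,  s[2] = 1,  s[3] = 5,  s[4] = 6,  s[5] = 4,  s[6] = 3,  s[7] = 0,  s[8] = 3,  s[9] = 3,  s[10] = 6,  s[11] = 2,  s[12] = 1,  s[13] = 3,  s[14] = 4,  s[15] = 0,  s[16] = 4,  s[17] = 4.
The sequence repeats with period 16.
(207 - 0) mod 16 = 15, so s[207] = s[15] = 0.

0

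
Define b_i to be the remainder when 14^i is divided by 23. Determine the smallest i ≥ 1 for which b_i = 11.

Listing terms: b_0 = 1,  b_1 = 14,  b_2 = 12,  b_3 = 7,  b_4 = 6,  b_5 = 15,  b_6 = 3,  b_7 = 19,  b_8 = 13,  b_9 = 21,  b_{10} = 18,  b_{11} = 22,  b_{12} = 9,  b_{13} = 11,  b_{14} = 16,  b_{15} = 17,  b_{16} = 8,  b_{17} = 20,  b_{18} = 4,  b_{19} = 10,  b_{20} = 2,  b_{21} = 5,  b_{22} = 1.
The sequence repeats with period 22.
The value 11 first appears (with i ≥ 1) at b_{13}.

13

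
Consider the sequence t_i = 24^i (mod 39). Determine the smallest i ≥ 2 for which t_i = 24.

13

Computing terms: t_1 = 24; t_2 = 30; t_3 = 18; t_4 = 3; t_5 = 33; t_6 = 12; t_7 = 15; t_8 = 9; t_9 = 21; t_{10} = 36; t_{11} = 6; t_{12} = 27; t_{13} = 24.
The sequence repeats with period 12.
The value 24 next appears (with i ≥ 2) at t_{13}.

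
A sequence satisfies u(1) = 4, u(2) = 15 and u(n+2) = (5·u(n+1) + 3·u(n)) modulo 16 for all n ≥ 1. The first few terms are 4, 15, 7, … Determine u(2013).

7

u(1) = 4, u(2) = 15, u(3) = 7, u(4) = 0, u(5) = 5, u(6) = 9, u(7) = 12, u(8) = 7, u(9) = 7, u(10) = 8, u(11) = 13, u(12) = 9, u(13) = 4, u(14) = 15.
Since (u(13), u(14)) = (u(1), u(2)) = (4, 15) (two consecutive terms determine the rest), the sequence is periodic with period 12.
(2013 - 1) mod 12 = 8, so u(2013) = u(9) = 7.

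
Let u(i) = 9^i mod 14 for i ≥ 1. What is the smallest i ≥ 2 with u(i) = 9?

Computing terms: u(1) = 9, u(2) = 11, u(3) = 1, u(4) = 9.
The sequence repeats with period 3.
The value 9 next appears (with i ≥ 2) at u(4).

4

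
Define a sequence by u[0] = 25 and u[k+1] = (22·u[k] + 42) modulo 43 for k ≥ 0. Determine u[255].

39

Computing terms: u[0] = 25; u[1] = 33; u[2] = 37; u[3] = 39; u[4] = 40; u[5] = 19; u[6] = 30; u[7] = 14; u[8] = 6; u[9] = 2; u[10] = 0; u[11] = 42; u[12] = 20; u[13] = 9; u[14] = 25.
Since u[14] = u[0] = 25, the sequence is periodic with period 14.
So u[255] = u[0 + ((255-0) mod 14)] = u[3] = 39.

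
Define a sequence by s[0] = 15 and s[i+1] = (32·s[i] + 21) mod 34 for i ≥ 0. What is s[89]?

Listing terms: s[0] = 15, s[1] = 25, s[2] = 5, s[3] = 11, s[4] = 33, s[5] = 23, s[6] = 9, s[7] = 3, s[8] = 15.
The sequence repeats with period 8.
(89 - 0) mod 8 = 1, so s[89] = s[1] = 25.

25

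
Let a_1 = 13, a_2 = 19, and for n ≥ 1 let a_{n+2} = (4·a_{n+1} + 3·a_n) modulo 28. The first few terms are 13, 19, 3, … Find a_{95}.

19

a_1 = 13, a_2 = 19, a_3 = 3, a_4 = 13, a_5 = 5, a_6 = 3, a_7 = 27, a_8 = 5, a_9 = 17, a_{10} = 27, a_{11} = 19, a_{12} = 17, a_{13} = 13, a_{14} = 19.
The sequence repeats with period 12.
So a_{95} = a_{1 + ((95-1) mod 12)} = a_{11} = 19.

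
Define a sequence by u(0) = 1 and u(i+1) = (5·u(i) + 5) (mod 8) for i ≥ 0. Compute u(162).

7

Listing terms: u(0) = 1,  u(1) = 2,  u(2) = 7,  u(3) = 0,  u(4) = 5,  u(5) = 6,  u(6) = 3,  u(7) = 4,  u(8) = 1.
Since u(8) = u(0) = 1, the sequence is periodic with period 8.
(162 - 0) mod 8 = 2, so u(162) = u(2) = 7.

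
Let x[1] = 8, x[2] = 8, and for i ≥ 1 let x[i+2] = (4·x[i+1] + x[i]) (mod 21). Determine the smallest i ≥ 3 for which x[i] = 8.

7

x[1] = 8; x[2] = 8; x[3] = 19; x[4] = 0; x[5] = 19; x[6] = 13; x[7] = 8; x[8] = 3; x[9] = 20; x[10] = 20; x[11] = 16; x[12] = 0; x[13] = 16; x[14] = 1; x[15] = 20; x[16] = 18; x[17] = 8; x[18] = 8.
The sequence repeats with period 16.
The value 8 first appears (with i ≥ 3) at x[7].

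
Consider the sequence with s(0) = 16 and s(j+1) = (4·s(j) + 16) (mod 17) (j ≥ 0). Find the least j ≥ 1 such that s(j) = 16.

Computing terms: s(0) = 16, s(1) = 12, s(2) = 13, s(3) = 0, s(4) = 16.
The sequence repeats with period 4.
The value 16 next appears (with j ≥ 1) at s(4).

4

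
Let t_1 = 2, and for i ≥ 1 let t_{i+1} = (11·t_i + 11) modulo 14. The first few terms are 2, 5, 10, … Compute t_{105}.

Listing terms: t_1 = 2,  t_2 = 5,  t_3 = 10,  t_4 = 9,  t_5 = 12,  t_6 = 3,  t_7 = 2.
The sequence repeats with period 6.
(105 - 1) mod 6 = 2, so t_{105} = t_3 = 10.

10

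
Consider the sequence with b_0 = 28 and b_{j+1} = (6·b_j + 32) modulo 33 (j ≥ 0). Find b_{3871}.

2

Computing terms: b_0 = 28, b_1 = 2, b_2 = 11, b_3 = 32, b_4 = 26, b_5 = 23, b_6 = 5, b_7 = 29, b_8 = 8, b_9 = 14, b_{10} = 17, b_{11} = 2.
Since b_{11} = b_1 = 2, the sequence is eventually periodic: after a pre-period of length 1 it cycles with period 10.
For j ≥ 1, b_j depends only on (j - 1) mod 10. (3871 - 1) mod 10 = 0, so b_{3871} = b_1 = 2.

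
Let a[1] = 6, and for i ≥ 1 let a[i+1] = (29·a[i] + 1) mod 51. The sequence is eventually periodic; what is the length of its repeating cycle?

16

a[1] = 6,  a[2] = 22,  a[3] = 27,  a[4] = 19,  a[5] = 42,  a[6] = 46,  a[7] = 9,  a[8] = 7,  a[9] = 0,  a[10] = 1,  a[11] = 30,  a[12] = 4,  a[13] = 15,  a[14] = 28,  a[15] = 48,  a[16] = 16,  a[17] = 6.
Since a[17] = a[1] = 6, the sequence is periodic with period 16.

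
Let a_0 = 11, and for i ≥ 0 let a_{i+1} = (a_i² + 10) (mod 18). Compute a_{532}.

5

We have a_0 = 11; a_1 = 5; a_2 = 17; a_3 = 11.
Since a_3 = a_0 = 11, the sequence is periodic with period 3.
So a_{532} = a_{0 + ((532-0) mod 3)} = a_1 = 5.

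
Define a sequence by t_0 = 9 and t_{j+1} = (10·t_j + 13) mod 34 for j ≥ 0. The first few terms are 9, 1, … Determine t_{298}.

t_0 = 9,  t_1 = 1,  t_2 = 23,  t_3 = 5,  t_4 = 29,  t_5 = 31,  t_6 = 17,  t_7 = 13,  t_8 = 7,  t_9 = 15,  t_{10} = 27,  t_{11} = 11,  t_{12} = 21,  t_{13} = 19,  t_{14} = 33,  t_{15} = 3,  t_{16} = 9.
Since t_{16} = t_0 = 9, the sequence is periodic with period 16.
So t_{298} = t_{0 + ((298-0) mod 16)} = t_{10} = 27.

27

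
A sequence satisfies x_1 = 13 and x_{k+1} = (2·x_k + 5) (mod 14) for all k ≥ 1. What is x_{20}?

3

x_1 = 13, x_2 = 3, x_3 = 11, x_4 = 13.
Since x_4 = x_1 = 13, the sequence is periodic with period 3.
(20 - 1) mod 3 = 1, so x_{20} = x_2 = 3.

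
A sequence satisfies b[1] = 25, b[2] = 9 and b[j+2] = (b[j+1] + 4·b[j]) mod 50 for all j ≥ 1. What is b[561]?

39

Listing terms: b[1] = 25, b[2] = 9, b[3] = 9, b[4] = 45, b[5] = 31, b[6] = 11, b[7] = 35, b[8] = 29, b[9] = 19, b[10] = 35, b[11] = 11, b[12] = 1, b[13] = 45, b[14] = 49, b[15] = 29, b[16] = 25, b[17] = 41, b[18] = 41, b[19] = 5, b[20] = 19, b[21] = 39, b[22] = 15, b[23] = 21, b[24] = 31, b[25] = 15, b[26] = 39, b[27] = 49, b[28] = 5, b[29] = 1, b[30] = 21, b[31] = 25, b[32] = 9.
The sequence repeats with period 30.
So b[561] = b[1 + ((561-1) mod 30)] = b[21] = 39.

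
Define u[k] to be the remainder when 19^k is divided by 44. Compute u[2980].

We have u[0] = 1; u[1] = 19; u[2] = 9; u[3] = 39; u[4] = 37; u[5] = 43; u[6] = 25; u[7] = 35; u[8] = 5; u[9] = 7; u[10] = 1.
The sequence repeats with period 10.
So u[2980] = u[0 + ((2980-0) mod 10)] = u[0] = 1.

1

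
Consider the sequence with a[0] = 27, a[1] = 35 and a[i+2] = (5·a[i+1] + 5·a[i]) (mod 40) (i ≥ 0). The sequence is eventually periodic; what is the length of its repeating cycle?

12

Computing terms: a[0] = 27,  a[1] = 35,  a[2] = 30,  a[3] = 5,  a[4] = 15,  a[5] = 20,  a[6] = 15,  a[7] = 15,  a[8] = 30,  a[9] = 25,  a[10] = 35,  a[11] = 20,  a[12] = 35,  a[13] = 35,  a[14] = 30.
Since (a[13], a[14]) = (a[1], a[2]) = (35, 30) (two consecutive terms determine the rest), the sequence is eventually periodic: after a pre-period of length 1 it cycles with period 12.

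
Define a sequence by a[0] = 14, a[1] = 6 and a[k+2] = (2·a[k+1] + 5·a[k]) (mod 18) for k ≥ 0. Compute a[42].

14

Computing terms: a[0] = 14,  a[1] = 6,  a[2] = 10,  a[3] = 14,  a[4] = 6.
The sequence repeats with period 3.
(42 - 0) mod 3 = 0, so a[42] = a[0] = 14.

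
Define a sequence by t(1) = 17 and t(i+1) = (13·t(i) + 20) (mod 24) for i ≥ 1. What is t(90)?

9

t(1) = 17, t(2) = 1, t(3) = 9, t(4) = 17.
Since t(4) = t(1) = 17, the sequence is periodic with period 3.
(90 - 1) mod 3 = 2, so t(90) = t(3) = 9.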